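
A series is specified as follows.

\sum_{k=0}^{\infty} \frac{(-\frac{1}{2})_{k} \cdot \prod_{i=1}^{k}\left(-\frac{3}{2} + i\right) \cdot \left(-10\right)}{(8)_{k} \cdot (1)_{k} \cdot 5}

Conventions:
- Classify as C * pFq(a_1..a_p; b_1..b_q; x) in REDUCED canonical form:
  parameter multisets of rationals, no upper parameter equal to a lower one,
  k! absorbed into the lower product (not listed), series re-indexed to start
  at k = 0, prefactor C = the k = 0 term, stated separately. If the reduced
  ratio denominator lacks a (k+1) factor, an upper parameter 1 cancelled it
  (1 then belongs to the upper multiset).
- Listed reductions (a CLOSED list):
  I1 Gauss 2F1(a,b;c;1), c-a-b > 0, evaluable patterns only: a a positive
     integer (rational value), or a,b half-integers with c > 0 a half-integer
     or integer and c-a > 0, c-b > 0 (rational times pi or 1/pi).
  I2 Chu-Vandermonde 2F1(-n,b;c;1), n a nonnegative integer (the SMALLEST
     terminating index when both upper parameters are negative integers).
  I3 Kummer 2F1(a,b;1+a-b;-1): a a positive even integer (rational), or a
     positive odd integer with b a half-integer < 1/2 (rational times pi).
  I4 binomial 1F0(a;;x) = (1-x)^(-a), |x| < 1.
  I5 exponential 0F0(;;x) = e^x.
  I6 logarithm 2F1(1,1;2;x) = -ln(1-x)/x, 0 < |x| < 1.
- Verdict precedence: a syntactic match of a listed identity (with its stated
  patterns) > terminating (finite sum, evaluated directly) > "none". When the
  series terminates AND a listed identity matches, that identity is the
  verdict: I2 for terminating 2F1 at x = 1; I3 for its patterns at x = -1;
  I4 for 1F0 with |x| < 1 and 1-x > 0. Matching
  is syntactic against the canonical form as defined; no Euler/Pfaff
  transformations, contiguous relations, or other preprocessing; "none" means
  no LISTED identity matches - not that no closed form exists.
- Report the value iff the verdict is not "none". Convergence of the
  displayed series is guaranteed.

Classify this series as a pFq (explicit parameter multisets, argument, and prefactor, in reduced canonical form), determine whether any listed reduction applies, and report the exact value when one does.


Key step: from the first term -2: (1)_k (C = -2) is k! itself.
Term ratio: r(k) = 1 * (k-\frac{1}{2}) (k-\frac{1}{2}) / [(k+8) (k+1)] - rational in k, leading ratio 1; with t_0 = -2, classification follows.

Canonical form: C = -2 times 2F1 with upper {-\frac{1}{2}, -\frac{1}{2}}, lower {8}, x = 1. Verdict: Gauss's theorem I1 (half-integer case) fires (x = 1; upper {-\frac{1}{2}, -\frac{1}{2}} half-integers, c = 8 in the evaluable pattern). Value: \left(-\frac{268435456}{41409225}\right) / \pi.


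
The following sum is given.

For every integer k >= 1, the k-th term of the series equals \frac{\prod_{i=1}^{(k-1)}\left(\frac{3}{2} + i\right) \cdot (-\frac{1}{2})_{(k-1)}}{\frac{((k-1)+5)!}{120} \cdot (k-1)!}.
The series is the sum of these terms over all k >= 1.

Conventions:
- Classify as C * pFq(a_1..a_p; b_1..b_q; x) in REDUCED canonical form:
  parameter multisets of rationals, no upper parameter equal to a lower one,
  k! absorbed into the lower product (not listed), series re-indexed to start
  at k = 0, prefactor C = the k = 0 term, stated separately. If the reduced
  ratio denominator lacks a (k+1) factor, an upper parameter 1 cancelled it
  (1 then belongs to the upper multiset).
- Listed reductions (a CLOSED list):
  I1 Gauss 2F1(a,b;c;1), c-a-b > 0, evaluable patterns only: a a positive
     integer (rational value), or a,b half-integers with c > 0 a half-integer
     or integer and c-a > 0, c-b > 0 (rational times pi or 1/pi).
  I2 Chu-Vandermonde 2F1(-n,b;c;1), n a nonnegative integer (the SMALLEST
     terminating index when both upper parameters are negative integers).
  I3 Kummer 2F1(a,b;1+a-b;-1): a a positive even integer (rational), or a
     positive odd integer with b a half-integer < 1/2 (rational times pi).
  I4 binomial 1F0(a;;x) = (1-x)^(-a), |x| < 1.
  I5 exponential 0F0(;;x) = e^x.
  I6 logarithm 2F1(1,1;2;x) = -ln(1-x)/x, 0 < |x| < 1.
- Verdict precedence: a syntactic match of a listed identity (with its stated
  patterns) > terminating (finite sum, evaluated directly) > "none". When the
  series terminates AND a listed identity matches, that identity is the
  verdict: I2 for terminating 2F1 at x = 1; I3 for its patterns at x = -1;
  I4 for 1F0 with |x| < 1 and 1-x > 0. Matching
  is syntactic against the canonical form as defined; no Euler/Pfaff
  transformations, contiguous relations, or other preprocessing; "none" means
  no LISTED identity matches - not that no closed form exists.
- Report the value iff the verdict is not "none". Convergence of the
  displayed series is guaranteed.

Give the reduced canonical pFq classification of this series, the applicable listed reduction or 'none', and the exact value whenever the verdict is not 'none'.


At argument 1: a 2F1 with upper {-\frac{1}{2}, \frac{5}{2}}, lower {6}, scaled by C = 1. Verdict at x = 1: Gauss (I1, half-integer pattern) matches (x = 1; upper {-\frac{1}{2}, \frac{5}{2}} half-integers, c = 6 in the evaluable pattern). Value: \frac{8192}{3465} / \pi.

Structural cue: x = 1 and the denominator's factorial ratio (C = 1) is a lower Pochhammer.
Consecutive-term ratio: r(k) = 1 * (k-\frac{1}{2}) (k+\frac{5}{2}) / [(k+6) (k+1)] - rational in k, leading ratio 1; with t_0 = 1, classification follows.


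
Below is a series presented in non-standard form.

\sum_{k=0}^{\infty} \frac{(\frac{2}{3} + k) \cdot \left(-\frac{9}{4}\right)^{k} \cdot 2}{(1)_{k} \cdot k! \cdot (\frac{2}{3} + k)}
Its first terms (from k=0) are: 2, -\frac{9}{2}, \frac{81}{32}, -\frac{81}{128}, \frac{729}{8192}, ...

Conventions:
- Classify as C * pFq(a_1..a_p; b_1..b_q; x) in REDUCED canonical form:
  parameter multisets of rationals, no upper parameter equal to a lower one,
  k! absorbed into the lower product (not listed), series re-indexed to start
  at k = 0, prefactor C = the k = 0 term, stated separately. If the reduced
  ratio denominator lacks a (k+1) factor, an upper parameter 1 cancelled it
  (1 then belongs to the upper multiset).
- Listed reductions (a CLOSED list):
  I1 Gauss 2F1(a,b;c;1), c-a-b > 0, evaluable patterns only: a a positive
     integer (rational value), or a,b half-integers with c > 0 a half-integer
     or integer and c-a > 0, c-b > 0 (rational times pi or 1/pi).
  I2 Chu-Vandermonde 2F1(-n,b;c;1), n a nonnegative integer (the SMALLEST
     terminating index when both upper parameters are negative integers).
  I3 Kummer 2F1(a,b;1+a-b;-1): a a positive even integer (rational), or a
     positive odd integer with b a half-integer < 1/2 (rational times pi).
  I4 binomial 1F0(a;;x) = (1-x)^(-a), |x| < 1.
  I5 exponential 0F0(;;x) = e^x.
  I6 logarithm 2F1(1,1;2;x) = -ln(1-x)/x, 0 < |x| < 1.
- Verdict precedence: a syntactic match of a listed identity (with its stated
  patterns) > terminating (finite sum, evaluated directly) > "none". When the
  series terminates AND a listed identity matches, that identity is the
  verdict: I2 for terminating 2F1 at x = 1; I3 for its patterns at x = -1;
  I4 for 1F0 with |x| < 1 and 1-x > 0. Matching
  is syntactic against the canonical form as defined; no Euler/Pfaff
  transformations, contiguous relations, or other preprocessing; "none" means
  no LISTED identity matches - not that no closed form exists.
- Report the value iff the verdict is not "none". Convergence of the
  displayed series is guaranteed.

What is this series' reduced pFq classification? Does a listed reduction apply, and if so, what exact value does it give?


The tell: t_0 being 2, k + 2/3 divides numerator and denominator alike; C = 2, x = -9/4 after cancelling.
Term ratio: r(k) = -\frac{9}{4} * 1 / [(k+1) (k+1)] - rational in k. x = -\frac{9}{4}; t_0 = 2; negate the roots.

Canonical form: C = 2 times 0F1 with upper {-}, lower {1}, x = -\frac{9}{4}. Verdict: none. A 0F1 with upper {-} fits none of I1-I6 at x = -\frac{9}{4}; the sum runs forever.


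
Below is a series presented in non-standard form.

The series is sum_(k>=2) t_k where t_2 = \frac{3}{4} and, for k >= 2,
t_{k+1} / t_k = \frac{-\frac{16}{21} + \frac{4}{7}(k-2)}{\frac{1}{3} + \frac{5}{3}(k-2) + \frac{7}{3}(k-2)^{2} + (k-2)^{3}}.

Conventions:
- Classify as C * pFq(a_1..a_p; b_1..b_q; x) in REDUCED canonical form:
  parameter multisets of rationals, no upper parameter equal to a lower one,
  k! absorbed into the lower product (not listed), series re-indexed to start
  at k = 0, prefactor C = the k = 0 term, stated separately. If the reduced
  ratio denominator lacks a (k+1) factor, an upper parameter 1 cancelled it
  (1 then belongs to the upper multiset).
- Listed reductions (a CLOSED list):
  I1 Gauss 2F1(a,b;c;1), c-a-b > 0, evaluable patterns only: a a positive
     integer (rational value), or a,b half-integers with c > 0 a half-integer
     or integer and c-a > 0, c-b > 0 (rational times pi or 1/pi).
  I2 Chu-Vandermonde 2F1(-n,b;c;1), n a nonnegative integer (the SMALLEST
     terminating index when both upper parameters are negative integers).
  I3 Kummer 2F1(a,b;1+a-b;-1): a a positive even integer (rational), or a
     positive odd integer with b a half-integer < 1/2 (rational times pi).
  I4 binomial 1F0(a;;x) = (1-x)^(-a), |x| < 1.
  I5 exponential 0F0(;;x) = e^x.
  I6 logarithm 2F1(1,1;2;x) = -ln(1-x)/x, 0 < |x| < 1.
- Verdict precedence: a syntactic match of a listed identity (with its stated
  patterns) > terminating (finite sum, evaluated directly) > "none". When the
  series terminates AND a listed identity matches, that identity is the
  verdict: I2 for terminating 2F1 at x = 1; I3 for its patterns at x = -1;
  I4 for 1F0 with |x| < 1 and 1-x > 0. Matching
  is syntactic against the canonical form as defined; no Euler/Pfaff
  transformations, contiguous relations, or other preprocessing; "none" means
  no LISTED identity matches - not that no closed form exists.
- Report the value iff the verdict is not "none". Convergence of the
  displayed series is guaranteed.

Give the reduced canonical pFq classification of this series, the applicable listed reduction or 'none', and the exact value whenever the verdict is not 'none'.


Classification (C = \frac{3}{4}): 1F2 with upper {-\frac{4}{3}}, lower {\frac{1}{3}, 1}, argument x = \frac{4}{7}. Verdict: none - this 1F2 at x = \frac{4}{7} matches no listed pattern, and upper {-\frac{4}{3}} holds no stopper.

Key step: x = \frac{4}{7} and factor the ratio over Q (prefactor 3/4): negated roots = parameters.
Step ratio: r(k) = \frac{4}{7} * (k-\frac{4}{3}) / [(k+\frac{1}{3}) (k+1) (k+1)] ; factor over Q: parameters, x = \frac{4}{7}, and C = \frac{3}{4}.


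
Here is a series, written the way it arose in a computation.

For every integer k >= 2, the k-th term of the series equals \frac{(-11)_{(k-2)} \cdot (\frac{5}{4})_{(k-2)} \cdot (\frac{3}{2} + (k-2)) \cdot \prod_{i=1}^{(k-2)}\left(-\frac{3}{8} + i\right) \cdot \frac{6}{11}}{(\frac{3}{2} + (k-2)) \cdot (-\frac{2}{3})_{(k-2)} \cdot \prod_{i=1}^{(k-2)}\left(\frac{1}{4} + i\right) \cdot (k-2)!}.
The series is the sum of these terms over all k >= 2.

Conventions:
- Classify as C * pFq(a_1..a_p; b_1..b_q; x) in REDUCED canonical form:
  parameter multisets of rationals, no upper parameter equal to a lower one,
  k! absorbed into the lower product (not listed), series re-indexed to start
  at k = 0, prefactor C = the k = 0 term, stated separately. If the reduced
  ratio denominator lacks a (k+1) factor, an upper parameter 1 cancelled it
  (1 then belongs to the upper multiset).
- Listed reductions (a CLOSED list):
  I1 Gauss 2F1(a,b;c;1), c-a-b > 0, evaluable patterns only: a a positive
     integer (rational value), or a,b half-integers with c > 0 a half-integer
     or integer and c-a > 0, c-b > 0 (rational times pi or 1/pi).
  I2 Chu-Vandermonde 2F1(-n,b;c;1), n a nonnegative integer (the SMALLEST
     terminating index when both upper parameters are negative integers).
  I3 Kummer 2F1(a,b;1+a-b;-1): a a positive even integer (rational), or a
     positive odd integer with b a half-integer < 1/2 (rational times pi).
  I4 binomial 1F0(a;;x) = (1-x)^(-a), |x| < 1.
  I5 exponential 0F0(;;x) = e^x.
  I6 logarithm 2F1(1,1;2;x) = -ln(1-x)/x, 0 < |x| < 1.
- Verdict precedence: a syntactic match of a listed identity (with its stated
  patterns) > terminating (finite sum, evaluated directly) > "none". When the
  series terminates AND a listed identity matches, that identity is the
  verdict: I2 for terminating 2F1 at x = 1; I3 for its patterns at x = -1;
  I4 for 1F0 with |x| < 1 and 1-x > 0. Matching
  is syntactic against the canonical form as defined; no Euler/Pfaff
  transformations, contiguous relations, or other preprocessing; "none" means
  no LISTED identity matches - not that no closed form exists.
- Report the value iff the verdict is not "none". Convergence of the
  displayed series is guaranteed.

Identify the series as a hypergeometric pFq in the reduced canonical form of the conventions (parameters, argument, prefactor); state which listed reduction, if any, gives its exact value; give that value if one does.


The tell: with t_0 = \frac{6}{11}, the lower running product (C = 6/11) is a rising factorial.
Term ratio: r(k) = 1 * (k-11) (k+\frac{5}{8}) / [(k-\frac{2}{3}) (k+1)] ; factor over Q: parameters, x = 1, and C = \frac{6}{11}.

x = 1 here; the reduced form reads 2F1, upper {-11, \frac{5}{8}}, lower {-\frac{2}{3}}, C = \frac{6}{11}. Verdict at x = 1: Vandermonde's identity (I2) matches (terminating 2F1 at x = 1 with n = 11, b = 5/8, c = -\frac{2}{3}). Value: -\frac{76003624567839}{483785116221440}.


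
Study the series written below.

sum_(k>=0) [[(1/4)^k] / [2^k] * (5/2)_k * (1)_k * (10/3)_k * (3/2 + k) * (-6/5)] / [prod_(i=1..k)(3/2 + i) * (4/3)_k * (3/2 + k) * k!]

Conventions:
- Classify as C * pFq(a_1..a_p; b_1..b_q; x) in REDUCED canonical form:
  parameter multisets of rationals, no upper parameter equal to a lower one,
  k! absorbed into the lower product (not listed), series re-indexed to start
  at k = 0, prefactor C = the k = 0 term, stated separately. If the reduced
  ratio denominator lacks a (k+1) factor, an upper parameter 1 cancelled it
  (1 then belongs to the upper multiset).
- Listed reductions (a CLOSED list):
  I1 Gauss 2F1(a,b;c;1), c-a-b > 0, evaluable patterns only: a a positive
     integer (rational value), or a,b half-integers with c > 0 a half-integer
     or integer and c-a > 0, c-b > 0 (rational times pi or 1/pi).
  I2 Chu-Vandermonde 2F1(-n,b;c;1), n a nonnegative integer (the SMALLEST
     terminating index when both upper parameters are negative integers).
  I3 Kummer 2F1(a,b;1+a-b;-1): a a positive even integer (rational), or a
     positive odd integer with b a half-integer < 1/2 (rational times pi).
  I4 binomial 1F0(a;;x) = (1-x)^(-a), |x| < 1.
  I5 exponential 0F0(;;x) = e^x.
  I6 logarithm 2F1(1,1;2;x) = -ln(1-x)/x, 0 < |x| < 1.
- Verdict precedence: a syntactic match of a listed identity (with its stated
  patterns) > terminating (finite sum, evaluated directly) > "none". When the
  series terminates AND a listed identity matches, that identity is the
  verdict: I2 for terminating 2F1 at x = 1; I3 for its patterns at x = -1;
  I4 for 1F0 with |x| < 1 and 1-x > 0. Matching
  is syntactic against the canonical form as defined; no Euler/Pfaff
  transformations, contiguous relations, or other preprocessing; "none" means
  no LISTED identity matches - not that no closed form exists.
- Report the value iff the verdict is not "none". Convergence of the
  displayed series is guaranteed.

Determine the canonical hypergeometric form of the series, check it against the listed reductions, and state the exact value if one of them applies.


Classification (C = -6/5): 2F1 with upper {1, 10/3}, lower {4/3}, argument x = 1/8. Verdict: no listed reduction: x = 1/8 and upper {1, 10/3} fail every I1-I6 pattern.

First insight: x = (1/8) and the parameter 5/2 appears in both the upper and lower lists and cancels (alongside the other common factor).
Adjacent-term ratio: r(k) = (1/8) * (k+1) (k+10/3) / [(k+4/3) (k+1)] - rational in k. x = (1/8); t_0 = -6/5; negate the roots.


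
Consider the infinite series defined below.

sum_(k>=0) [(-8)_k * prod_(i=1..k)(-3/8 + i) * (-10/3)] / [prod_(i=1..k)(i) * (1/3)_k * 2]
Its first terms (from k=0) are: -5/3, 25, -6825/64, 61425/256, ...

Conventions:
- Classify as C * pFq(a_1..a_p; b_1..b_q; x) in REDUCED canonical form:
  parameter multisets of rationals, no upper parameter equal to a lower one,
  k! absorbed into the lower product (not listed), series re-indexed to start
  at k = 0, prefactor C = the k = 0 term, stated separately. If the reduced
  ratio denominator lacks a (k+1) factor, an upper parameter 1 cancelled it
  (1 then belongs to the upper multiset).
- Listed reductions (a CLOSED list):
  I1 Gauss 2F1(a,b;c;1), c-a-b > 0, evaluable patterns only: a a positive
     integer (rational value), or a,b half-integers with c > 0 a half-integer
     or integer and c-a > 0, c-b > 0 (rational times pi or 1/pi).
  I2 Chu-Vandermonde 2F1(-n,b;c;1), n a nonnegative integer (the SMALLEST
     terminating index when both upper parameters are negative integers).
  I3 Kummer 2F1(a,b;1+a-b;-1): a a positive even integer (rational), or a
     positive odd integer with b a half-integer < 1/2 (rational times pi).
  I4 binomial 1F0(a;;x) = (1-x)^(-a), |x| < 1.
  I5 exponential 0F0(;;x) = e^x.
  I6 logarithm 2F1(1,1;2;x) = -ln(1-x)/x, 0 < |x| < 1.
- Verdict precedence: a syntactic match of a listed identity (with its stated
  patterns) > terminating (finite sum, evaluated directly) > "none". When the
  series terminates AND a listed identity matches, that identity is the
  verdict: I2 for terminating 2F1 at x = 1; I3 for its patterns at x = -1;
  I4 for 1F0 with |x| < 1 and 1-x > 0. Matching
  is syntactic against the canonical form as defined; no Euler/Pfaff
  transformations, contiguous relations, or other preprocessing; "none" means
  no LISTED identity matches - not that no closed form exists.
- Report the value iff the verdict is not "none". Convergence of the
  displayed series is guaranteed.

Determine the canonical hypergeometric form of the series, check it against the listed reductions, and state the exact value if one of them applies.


First insight: t_0 = -5/3 here, and the running product (C = -5/3, x = 1) telescopes to a rising factorial.
Ratio: r(k) = 1 * (k-8) (k+5/8) / [(k+1/3) (k+1)] - rational in k. x = 1; t_0 = -5/3; negate the roots.

Prefactor -5/3, argument 1: 2F1 with upper {-8, 5/8} over lower {1/3}. Verdict: Chu-Vandermonde (I2) applies (terminating 2F1 at x = 1 with n = 8, b = 5/8, c = 1/3). Sum: 773067962765/2692944494592.


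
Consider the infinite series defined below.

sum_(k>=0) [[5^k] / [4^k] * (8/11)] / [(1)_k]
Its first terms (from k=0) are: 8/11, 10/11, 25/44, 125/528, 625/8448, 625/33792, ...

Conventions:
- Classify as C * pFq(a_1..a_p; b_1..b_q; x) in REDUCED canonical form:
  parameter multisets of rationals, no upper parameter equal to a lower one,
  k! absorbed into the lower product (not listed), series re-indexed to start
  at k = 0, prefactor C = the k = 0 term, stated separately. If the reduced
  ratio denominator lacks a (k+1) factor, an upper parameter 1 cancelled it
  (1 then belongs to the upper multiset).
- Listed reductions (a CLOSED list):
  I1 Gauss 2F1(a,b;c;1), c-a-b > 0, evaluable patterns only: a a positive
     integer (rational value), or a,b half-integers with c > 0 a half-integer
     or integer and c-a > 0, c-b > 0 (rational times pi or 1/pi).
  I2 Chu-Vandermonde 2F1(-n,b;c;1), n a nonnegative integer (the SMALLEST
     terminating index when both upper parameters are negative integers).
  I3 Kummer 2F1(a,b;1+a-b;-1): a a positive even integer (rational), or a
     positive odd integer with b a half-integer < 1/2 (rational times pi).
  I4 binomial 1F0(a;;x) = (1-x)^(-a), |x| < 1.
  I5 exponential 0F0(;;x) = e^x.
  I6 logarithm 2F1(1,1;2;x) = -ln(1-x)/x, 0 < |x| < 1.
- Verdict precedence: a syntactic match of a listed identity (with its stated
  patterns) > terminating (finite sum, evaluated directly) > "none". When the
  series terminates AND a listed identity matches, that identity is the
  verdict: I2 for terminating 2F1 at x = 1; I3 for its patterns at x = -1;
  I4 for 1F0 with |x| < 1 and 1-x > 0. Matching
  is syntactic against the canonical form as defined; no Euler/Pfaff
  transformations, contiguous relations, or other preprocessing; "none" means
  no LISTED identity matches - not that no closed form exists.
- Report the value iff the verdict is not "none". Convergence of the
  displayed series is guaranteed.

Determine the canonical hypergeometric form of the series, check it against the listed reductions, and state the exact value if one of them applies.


Classification (C = 8/11): 0F0 with upper {-}, lower {-}, argument x = 5/4. Verdict: this is the I5 exponential reduction (the 0F0 exponential series at x = 5/4). Its exact value is (8/11) * e^(5/4).

Key step: t_0 being 8/11, (1)_k (C = 8/11, x = 5/4) is k! itself.
Step ratio: r(k) = (5/4) * 1 / [(k+1)] ; factor over Q: parameters, x = (5/4), and C = 8/11.


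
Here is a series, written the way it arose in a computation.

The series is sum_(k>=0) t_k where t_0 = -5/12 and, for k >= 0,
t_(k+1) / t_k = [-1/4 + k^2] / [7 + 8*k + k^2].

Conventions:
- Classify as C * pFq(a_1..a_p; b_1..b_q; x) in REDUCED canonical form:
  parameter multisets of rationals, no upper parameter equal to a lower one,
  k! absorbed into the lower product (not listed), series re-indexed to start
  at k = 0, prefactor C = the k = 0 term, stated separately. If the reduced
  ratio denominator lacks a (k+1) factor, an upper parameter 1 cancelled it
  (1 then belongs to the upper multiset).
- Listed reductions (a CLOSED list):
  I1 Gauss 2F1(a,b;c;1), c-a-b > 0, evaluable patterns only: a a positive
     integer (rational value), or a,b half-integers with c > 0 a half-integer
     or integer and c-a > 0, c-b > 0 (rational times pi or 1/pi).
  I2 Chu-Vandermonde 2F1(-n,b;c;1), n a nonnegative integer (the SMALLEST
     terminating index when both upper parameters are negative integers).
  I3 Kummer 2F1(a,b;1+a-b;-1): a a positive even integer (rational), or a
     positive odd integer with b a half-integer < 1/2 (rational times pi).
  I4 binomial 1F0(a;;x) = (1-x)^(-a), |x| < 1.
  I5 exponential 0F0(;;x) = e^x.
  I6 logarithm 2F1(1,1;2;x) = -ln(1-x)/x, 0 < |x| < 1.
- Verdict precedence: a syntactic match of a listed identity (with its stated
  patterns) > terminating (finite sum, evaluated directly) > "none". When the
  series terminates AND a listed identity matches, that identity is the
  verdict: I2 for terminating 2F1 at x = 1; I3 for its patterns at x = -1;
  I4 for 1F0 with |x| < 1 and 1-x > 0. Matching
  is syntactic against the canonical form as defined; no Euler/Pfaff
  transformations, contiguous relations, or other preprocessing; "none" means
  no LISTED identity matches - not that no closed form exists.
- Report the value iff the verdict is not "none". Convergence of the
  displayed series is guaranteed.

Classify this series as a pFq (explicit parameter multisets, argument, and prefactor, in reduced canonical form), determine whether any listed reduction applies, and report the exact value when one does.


Structural cue: with t_0 = -5/12, roots of the ratio polynomials (prefactor -5/12) are the negated parameters.
Adjacent-term ratio: r(k) = 1 * (k-1/2) (k+1/2) / [(k+7) (k+1)] - rational in k, leading ratio 1; with t_0 = -5/12, classification follows.

Reduced: x = 1, 2F1, upper = {-1/2, 1/2}, lower = {7}, C = -5/12. Verdict: the half-integer Gauss pattern (I1) fires (x = 1; upper {-1/2, 1/2} half-integers, c = 7 in the evaluable pattern). Exact value: (-2621440/2081079) / pi.


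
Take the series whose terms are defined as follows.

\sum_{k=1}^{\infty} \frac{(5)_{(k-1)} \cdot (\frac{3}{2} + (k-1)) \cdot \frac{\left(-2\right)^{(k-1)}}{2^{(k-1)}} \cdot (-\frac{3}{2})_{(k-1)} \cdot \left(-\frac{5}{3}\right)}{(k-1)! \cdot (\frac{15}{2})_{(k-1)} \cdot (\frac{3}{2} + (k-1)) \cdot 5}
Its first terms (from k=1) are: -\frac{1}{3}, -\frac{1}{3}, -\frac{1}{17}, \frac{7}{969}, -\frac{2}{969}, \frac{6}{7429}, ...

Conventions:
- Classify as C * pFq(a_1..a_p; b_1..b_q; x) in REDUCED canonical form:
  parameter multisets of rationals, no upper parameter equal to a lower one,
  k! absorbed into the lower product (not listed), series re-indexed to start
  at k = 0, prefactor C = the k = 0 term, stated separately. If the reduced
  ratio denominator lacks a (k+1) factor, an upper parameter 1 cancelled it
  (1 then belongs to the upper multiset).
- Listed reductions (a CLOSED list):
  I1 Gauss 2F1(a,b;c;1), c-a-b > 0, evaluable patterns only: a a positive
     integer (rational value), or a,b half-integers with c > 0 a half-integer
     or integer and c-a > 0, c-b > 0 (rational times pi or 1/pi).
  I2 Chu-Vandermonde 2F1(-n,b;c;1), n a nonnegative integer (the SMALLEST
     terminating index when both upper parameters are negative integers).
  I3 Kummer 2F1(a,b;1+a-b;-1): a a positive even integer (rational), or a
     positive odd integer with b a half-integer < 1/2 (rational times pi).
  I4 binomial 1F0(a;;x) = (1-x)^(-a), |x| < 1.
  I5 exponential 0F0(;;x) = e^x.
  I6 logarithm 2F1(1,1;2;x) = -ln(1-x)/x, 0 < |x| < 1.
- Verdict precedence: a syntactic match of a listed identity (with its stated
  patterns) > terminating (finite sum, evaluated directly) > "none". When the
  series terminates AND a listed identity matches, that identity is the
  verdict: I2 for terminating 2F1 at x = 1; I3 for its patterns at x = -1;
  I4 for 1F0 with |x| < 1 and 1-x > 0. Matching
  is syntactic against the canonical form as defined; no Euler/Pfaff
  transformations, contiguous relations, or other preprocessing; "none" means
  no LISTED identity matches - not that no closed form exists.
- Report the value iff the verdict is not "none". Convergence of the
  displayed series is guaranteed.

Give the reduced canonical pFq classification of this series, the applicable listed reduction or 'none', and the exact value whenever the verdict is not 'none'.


Canonical form: C = -\frac{1}{3} times 2F1 with upper {-\frac{3}{2}, 5}, lower {\frac{15}{2}}, x = -1. Verdict (x = -1): the Kummer evaluation I3 applies (x = -1; c = \frac{15}{2} equals 1+a-b for upper {-\frac{3}{2}, 5}: listed pattern). Its exact value is \left(-\frac{15015}{65536}\right) \cdot \pi.

The tell: x = -1 and the two k-th powers (C = -1/3, x = -1) combine into one argument.
Step ratio: r(k) = -1 * (k-\frac{3}{2}) (k+5) / [(k+\frac{15}{2}) (k+1)] - rational in k. x = -1; t_0 = -\frac{1}{3}; negate the roots.


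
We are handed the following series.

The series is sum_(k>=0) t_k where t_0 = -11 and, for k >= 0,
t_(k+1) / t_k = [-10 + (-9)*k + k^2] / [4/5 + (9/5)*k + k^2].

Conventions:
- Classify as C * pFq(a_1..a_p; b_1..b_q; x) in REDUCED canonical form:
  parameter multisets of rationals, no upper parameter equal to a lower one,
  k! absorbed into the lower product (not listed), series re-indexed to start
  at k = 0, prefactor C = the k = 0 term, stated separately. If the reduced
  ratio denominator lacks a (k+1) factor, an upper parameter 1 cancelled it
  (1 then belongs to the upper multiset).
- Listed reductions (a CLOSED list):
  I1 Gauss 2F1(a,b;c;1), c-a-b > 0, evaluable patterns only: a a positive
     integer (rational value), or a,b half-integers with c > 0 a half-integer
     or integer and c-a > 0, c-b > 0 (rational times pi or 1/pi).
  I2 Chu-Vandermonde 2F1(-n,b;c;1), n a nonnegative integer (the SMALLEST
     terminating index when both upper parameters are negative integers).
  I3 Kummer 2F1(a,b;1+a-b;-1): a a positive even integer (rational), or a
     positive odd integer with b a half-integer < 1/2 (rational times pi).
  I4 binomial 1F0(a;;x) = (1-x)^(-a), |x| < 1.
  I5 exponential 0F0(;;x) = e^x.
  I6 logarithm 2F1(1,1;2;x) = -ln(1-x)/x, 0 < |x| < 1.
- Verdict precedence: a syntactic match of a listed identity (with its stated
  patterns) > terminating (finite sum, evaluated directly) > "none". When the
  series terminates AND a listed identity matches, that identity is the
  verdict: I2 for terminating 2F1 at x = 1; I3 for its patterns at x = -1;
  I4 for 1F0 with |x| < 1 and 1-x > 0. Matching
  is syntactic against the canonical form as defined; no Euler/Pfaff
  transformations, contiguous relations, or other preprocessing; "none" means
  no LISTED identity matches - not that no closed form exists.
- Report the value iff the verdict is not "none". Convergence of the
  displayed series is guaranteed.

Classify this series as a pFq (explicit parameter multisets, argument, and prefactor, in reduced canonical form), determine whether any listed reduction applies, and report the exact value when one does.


This is -11 * 2F1(-10, 1; 4/5; 1) in reduced canonical form. Verdict: Vandermonde's identity (I2) fires (terminating 2F1 at x = 1 with n = 10, b = 1, c = 4/5). Value: 11/49.

Key observation: from the first term -11: factor the ratio over Q (C = -11): negated roots = parameters.
Step ratio: r(k) = 1 * (k-10) (k+1) / [(k+4/5) (k+1)] - rational in k. x = 1; t_0 = -11; negate the roots.


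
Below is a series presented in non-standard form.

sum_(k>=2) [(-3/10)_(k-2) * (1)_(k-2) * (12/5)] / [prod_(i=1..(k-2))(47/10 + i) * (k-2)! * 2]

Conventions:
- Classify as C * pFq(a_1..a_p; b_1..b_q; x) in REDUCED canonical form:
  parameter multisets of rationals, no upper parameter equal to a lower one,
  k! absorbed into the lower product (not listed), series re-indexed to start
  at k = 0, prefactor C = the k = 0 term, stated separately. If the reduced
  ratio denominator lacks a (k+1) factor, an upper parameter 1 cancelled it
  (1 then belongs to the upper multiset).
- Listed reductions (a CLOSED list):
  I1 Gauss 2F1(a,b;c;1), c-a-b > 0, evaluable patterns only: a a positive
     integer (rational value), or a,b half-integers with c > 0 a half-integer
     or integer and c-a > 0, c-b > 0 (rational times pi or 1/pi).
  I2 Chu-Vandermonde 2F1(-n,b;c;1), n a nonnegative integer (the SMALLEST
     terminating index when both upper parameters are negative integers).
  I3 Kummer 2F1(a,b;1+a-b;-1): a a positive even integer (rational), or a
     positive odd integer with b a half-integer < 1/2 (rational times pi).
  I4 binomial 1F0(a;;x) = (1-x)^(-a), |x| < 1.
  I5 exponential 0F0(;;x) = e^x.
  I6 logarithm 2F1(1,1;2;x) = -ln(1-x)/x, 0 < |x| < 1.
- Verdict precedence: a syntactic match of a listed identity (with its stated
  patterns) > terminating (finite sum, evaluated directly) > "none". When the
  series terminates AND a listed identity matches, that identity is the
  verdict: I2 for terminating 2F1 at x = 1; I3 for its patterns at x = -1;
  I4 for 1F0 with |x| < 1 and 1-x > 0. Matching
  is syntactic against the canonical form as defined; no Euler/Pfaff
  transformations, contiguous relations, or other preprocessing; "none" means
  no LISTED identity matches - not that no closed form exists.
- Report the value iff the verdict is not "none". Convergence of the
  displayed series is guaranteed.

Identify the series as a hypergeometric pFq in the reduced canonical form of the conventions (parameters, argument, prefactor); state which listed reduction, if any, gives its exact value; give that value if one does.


With C = 6/5: the canonical form is 2F1(-3/10, 1; 57/10; 1). Verdict: Gauss's theorem (I1) applies (x = 1: the Gamma ratio telescopes since c-a-b = 5 > 0 and a = 1 in Z>0). Sum: 141/125.

Structural cue: t_0 = 6/5 here, and the constant factors (C = 6/5) combine into one prefactor.
Step ratio: r(k) = 1 * (k-3/10) (k+1) / [(k+57/10) (k+1)] - poly over poly, x = 1 from leading terms; C = 6/5 at k = 0.


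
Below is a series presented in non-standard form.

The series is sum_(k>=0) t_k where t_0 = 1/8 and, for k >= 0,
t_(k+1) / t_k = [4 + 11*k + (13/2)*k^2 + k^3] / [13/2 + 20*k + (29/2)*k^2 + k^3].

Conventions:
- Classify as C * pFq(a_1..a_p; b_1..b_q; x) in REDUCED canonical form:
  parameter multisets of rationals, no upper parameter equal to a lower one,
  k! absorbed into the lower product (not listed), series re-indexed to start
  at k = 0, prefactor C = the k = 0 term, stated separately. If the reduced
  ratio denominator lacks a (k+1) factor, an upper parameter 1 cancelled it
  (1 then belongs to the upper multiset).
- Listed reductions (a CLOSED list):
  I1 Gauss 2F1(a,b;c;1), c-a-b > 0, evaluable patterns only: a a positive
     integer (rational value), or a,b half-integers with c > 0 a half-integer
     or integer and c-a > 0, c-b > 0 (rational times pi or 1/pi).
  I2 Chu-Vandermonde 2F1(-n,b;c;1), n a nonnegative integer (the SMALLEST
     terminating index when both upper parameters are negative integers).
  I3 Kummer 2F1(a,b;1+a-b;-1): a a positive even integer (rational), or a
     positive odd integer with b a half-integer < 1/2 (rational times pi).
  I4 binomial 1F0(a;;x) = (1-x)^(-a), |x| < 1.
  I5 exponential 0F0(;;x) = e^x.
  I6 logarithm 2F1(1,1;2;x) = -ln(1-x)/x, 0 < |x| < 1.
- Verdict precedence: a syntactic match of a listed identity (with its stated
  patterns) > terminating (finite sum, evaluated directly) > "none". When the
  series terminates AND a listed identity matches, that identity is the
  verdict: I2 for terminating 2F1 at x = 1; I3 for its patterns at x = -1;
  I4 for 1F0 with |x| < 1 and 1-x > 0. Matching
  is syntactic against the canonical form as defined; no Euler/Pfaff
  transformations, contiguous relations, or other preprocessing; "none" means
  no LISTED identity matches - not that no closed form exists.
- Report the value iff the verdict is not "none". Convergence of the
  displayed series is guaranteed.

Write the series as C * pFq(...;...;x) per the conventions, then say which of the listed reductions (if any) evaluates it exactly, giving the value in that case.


Prefactor 1/8, argument 1: 2F1 with upper {2, 4} over lower {13}. Verdict (x = 1): Gauss (I1, integer-parameter pattern) applies (x = 1: the Gamma ratio telescopes since c-a-b = 7 > 0 and a = 2 in Z>0). Its exact value is 33/112.

Structural cue: with t_0 = 1/8, factor the ratio over Q (prefactor 1/8): negated roots = parameters.
Term ratio: r(k) = 1 * (k+2) (k+4) / [(k+13) (k+1)] - poly over poly, x = 1 from leading terms; C = 1/8 at k = 0.


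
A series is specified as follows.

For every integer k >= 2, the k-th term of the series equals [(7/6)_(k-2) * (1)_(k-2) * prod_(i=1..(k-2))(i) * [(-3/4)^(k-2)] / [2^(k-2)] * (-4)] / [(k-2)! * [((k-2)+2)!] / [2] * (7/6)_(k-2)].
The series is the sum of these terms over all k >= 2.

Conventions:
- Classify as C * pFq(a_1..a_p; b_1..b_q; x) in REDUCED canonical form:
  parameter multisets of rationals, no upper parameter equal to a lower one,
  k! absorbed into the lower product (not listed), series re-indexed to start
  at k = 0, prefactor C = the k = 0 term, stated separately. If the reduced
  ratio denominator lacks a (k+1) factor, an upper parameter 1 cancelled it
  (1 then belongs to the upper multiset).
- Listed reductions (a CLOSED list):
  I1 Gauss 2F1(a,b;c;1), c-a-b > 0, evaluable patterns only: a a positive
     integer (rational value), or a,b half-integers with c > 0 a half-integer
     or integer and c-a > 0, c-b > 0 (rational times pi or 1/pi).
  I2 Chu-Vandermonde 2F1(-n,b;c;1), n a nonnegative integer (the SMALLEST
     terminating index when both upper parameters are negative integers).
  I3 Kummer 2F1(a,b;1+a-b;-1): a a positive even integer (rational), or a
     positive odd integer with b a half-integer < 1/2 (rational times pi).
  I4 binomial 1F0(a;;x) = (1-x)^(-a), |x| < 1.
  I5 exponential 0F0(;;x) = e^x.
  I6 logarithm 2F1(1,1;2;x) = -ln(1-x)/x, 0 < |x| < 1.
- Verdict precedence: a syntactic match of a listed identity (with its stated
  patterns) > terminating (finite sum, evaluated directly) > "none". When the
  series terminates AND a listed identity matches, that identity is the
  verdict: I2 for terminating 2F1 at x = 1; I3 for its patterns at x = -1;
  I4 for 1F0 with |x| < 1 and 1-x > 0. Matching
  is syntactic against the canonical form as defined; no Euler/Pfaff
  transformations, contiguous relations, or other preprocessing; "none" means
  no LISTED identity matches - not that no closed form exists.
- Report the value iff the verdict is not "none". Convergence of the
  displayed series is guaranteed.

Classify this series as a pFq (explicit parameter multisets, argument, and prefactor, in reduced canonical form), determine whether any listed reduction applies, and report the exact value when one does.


Key observation: t_0 = -4 here, and the running product (C = -4, x = -3/8) telescopes to a rising factorial.
Step ratio: r(k) = (-3/8) * (k+1) (k+1) / [(k+3) (k+1)] - rational in k. x = (-3/8); t_0 = -4; negate the roots.

Canonical form: C = -4 times 2F1 with upper {1, 1}, lower {3}, x = -3/8. Verdict: none. Every listed pattern misses the 2F1 form at -3/8, upper {1, 1}.


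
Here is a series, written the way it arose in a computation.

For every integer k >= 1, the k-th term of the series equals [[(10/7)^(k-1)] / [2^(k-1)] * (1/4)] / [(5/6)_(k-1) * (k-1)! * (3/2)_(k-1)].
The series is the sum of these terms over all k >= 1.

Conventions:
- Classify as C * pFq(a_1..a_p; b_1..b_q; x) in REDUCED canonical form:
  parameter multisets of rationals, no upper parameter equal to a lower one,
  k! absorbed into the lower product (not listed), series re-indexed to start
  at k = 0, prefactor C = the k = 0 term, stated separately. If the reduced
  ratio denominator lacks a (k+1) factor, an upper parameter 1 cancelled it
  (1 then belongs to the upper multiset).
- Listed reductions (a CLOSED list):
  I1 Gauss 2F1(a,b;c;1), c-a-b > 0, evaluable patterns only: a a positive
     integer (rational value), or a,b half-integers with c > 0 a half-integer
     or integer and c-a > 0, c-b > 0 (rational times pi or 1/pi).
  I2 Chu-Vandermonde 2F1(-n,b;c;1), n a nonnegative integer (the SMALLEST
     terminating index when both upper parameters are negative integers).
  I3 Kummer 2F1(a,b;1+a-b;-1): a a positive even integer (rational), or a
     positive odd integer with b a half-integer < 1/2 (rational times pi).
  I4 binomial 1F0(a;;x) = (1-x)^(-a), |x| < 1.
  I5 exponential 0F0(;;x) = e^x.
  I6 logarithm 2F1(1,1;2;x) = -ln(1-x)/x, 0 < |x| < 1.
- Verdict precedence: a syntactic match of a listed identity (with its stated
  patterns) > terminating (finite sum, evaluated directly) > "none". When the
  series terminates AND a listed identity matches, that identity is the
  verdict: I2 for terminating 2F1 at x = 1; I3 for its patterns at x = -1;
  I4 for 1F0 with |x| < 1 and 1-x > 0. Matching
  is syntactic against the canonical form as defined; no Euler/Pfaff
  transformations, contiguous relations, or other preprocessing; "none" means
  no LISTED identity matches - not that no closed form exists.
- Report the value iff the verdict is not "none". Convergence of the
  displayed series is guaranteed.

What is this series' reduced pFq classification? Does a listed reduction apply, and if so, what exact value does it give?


Classification (C = 1/4): 0F2 with upper {-}, lower {5/6, 3/2}, argument x = 5/7. Verdict: no listed reduction: x = 5/7 and upper {-} fail every I1-I6 pattern.

Key step: t_0 = 1/4 here, and the two k-th powers (prefactor 1/4) combine into one argument.
Consecutive-term ratio: r(k) = (5/7) * 1 / [(k+5/6) (k+3/2) (k+1)] ; factor over Q: parameters, x = (5/7), and C = 1/4.


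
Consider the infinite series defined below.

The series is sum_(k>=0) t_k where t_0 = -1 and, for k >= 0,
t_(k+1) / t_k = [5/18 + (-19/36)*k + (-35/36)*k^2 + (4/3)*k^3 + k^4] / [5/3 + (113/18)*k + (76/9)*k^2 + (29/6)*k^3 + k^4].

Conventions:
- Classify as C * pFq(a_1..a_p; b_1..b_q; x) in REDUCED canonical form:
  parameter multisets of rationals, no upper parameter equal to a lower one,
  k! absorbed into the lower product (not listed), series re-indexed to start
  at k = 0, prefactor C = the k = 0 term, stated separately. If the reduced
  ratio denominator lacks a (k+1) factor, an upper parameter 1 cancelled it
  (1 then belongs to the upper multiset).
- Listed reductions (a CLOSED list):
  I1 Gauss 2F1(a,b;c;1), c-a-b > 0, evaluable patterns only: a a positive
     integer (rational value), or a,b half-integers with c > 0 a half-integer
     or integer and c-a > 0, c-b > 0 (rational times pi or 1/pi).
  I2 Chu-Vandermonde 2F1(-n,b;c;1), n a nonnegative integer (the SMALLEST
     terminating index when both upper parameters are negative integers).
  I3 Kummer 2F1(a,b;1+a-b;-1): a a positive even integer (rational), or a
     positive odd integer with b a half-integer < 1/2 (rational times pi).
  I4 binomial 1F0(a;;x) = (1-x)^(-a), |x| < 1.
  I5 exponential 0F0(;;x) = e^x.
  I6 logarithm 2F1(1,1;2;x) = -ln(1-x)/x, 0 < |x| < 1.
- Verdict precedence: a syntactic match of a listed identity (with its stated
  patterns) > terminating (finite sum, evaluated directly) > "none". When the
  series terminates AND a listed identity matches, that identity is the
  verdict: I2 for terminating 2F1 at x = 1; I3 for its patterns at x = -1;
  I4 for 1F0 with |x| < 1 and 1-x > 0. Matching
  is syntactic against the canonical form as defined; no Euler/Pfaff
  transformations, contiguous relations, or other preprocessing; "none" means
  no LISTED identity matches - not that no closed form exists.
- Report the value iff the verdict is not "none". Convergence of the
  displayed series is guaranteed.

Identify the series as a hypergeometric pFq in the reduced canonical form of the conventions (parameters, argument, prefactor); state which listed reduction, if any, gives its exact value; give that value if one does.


This is -1 * 2F1(-1/2, -1/2; 3/2; 1) in reduced canonical form. Verdict at x = 1: Gauss's theorem I1 (half-integer case) matches (x = 1; upper {-1/2, -1/2} half-integers, c = 3/2 in the evaluable pattern). Its exact value is (-3/8) * pi.

Key observation: t_0 = -1 here, and the parameter 5/3 appears in both the upper and lower lists and cancels (alongside the other common factor).
Consecutive-term ratio: r(k) = 1 * (k-1/2) (k-1/2) / [(k+3/2) (k+1)] - rational in k, leading ratio 1; with t_0 = -1, classification follows.
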